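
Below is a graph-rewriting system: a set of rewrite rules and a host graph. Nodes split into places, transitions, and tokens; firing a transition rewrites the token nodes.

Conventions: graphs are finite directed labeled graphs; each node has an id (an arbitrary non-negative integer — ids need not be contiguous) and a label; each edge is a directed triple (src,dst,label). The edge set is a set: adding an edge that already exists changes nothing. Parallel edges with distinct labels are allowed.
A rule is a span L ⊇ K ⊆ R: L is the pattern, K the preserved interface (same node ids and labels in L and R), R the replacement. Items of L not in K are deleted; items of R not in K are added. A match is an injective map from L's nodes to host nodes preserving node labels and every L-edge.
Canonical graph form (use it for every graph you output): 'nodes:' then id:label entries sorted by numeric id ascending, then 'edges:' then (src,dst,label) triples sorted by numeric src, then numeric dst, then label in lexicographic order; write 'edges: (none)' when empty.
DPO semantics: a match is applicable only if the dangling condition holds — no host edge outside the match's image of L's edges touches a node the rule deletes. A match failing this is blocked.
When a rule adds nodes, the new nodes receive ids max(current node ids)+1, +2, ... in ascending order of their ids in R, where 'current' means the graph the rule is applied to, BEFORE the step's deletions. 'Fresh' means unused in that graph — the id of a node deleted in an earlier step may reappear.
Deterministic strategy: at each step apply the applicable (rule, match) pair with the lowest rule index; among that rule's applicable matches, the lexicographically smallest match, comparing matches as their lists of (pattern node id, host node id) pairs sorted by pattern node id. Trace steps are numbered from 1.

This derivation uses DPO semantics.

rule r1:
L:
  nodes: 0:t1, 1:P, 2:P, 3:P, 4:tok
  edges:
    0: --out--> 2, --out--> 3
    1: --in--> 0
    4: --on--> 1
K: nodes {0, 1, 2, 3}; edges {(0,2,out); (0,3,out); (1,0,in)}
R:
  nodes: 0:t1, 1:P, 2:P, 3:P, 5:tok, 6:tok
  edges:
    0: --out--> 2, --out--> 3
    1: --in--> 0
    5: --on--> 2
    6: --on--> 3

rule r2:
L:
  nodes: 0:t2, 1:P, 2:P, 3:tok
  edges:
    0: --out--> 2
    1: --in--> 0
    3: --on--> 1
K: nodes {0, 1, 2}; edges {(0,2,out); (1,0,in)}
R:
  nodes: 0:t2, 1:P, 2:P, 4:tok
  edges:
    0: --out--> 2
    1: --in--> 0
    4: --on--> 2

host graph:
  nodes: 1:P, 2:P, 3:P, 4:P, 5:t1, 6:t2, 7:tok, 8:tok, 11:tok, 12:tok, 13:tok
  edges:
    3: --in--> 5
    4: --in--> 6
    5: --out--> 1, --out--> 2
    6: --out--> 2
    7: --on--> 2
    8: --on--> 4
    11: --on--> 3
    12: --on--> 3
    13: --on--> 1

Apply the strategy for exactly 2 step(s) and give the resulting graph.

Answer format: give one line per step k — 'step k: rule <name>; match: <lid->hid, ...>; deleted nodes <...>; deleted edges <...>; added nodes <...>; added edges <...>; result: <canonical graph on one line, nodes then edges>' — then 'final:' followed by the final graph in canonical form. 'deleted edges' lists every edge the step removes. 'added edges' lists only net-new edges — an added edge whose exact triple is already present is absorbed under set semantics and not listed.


step 1: rule r1; match: 0->5, 1->3, 2->1, 3->2, 4->11; deleted nodes 11; deleted edges (11,3,on); added nodes 14, 15; added edges (14,1,on); (15,2,on); result: nodes: 1:P, 2:P, 3:P, 4:P, 5:t1, 6:t2, 7:tok, 8:tok, 12:tok, 13:tok, 14:tok, 15:tok edges: (3,5,in); (4,6,in); (5,1,out); (5,2,out); (6,2,out); (7,2,on); (8,4,on); (12,3,on); (13,1,on); (14,1,on); (15,2,on)
step 2: rule r1; match: 0->5, 1->3, 2->1, 3->2, 4->12; deleted nodes 12; deleted edges (12,3,on); added nodes 16, 17; added edges (16,1,on); (17,2,on); result: nodes: 1:P, 2:P, 3:P, 4:P, 5:t1, 6:t2, 7:tok, 8:tok, 13:tok, 14:tok, 15:tok, 16:tok, 17:tok edges: (3,5,in); (4,6,in); (5,1,out); (5,2,out); (6,2,out); (7,2,on); (8,4,on); (13,1,on); (14,1,on); (15,2,on); (16,1,on); (17,2,on)
final:
nodes: 1:P, 2:P, 3:P, 4:P, 5:t1, 6:t2, 7:tok, 8:tok, 13:tok, 14:tok, 15:tok, 16:tok, 17:tok
edges: (3,5,in); (4,6,in); (5,1,out); (5,2,out); (6,2,out); (7,2,on); (8,4,on); (13,1,on); (14,1,on); (15,2,on); (16,1,on); (17,2,on)


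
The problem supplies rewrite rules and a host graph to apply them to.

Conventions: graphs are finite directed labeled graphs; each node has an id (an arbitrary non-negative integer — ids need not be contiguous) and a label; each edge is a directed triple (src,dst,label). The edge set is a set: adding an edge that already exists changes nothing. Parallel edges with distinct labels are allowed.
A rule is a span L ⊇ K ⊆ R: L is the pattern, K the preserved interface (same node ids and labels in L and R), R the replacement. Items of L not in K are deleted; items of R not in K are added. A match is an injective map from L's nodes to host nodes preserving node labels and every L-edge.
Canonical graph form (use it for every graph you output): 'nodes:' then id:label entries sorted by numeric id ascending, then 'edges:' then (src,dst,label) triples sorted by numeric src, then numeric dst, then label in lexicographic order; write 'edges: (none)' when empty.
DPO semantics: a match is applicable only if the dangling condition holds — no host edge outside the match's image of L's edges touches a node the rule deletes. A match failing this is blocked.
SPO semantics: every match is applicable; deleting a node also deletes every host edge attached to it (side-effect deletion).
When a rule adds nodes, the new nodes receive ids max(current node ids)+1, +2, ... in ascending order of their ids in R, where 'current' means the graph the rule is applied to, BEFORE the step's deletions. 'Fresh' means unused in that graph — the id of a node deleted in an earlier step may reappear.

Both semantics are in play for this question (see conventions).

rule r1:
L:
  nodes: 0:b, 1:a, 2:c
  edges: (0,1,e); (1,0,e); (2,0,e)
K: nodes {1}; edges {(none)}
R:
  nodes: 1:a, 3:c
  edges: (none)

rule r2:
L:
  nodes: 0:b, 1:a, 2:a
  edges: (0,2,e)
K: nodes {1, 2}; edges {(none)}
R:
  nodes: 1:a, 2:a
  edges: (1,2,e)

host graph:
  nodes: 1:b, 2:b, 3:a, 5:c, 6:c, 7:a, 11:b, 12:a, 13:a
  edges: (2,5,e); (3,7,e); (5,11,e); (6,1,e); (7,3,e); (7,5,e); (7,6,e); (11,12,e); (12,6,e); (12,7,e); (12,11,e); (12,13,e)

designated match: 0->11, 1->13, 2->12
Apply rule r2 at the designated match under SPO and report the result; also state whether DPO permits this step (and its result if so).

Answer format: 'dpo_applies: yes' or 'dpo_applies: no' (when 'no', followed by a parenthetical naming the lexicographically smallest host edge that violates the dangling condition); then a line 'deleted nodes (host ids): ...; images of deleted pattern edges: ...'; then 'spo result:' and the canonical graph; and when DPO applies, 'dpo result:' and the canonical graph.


dpo_applies: no
(the rule deletes node 11, which keeps host edge (5,11,e) outside the match image — the dangling condition fails, DPO blocks; SPO proceeds and side-deletes such edges)
deleted nodes (host ids): 11; images of deleted pattern edges: (11,12,e)
spo result:
nodes: 1:b, 2:b, 3:a, 5:c, 6:c, 7:a, 12:a, 13:a
edges: (2,5,e); (3,7,e); (6,1,e); (7,3,e); (7,5,e); (7,6,e); (12,6,e); (12,7,e); (12,13,e); (13,12,e)


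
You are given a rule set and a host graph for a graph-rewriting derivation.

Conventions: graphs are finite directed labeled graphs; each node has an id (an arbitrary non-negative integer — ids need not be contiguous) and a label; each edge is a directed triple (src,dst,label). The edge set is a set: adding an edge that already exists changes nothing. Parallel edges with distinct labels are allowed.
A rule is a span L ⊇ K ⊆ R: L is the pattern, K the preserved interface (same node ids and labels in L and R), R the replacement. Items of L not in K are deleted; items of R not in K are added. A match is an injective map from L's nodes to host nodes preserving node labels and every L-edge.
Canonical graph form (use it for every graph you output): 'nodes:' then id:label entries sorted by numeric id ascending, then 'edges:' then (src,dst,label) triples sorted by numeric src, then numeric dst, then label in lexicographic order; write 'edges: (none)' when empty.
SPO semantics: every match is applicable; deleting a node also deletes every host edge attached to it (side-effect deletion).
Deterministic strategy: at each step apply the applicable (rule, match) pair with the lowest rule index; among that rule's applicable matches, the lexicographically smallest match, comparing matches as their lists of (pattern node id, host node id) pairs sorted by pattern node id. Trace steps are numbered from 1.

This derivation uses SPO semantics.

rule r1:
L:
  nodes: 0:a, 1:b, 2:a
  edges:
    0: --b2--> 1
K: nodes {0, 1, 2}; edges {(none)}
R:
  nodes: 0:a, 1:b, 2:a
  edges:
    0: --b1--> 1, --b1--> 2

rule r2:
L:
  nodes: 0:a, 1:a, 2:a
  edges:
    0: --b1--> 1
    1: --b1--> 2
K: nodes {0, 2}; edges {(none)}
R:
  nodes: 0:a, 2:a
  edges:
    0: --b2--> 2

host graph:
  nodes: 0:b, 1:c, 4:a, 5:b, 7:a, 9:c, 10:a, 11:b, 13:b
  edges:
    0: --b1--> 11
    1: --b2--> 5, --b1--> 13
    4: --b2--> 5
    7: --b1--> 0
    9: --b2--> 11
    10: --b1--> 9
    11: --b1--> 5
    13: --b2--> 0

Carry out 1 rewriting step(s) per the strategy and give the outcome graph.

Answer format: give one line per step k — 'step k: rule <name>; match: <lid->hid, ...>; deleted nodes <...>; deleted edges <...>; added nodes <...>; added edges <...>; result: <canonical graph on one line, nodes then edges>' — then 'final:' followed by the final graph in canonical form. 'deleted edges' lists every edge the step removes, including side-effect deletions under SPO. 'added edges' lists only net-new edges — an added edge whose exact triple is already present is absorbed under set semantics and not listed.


step 1: rule r1; match: 0->4, 1->5, 2->7; deleted nodes (none); deleted edges (4,5,b2); added nodes (none); added edges (4,5,b1); (4,7,b1); result: nodes: 0:b, 1:c, 4:a, 5:b, 7:a, 9:c, 10:a, 11:b, 13:b edges: (0,11,b1); (1,5,b2); (1,13,b1); (4,5,b1); (4,7,b1); (7,0,b1); (9,11,b2); (10,9,b1); (11,5,b1); (13,0,b2)
final:
nodes: 0:b, 1:c, 4:a, 5:b, 7:a, 9:c, 10:a, 11:b, 13:b
edges: (0,11,b1); (1,5,b2); (1,13,b1); (4,5,b1); (4,7,b1); (7,0,b1); (9,11,b2); (10,9,b1); (11,5,b1); (13,0,b2)


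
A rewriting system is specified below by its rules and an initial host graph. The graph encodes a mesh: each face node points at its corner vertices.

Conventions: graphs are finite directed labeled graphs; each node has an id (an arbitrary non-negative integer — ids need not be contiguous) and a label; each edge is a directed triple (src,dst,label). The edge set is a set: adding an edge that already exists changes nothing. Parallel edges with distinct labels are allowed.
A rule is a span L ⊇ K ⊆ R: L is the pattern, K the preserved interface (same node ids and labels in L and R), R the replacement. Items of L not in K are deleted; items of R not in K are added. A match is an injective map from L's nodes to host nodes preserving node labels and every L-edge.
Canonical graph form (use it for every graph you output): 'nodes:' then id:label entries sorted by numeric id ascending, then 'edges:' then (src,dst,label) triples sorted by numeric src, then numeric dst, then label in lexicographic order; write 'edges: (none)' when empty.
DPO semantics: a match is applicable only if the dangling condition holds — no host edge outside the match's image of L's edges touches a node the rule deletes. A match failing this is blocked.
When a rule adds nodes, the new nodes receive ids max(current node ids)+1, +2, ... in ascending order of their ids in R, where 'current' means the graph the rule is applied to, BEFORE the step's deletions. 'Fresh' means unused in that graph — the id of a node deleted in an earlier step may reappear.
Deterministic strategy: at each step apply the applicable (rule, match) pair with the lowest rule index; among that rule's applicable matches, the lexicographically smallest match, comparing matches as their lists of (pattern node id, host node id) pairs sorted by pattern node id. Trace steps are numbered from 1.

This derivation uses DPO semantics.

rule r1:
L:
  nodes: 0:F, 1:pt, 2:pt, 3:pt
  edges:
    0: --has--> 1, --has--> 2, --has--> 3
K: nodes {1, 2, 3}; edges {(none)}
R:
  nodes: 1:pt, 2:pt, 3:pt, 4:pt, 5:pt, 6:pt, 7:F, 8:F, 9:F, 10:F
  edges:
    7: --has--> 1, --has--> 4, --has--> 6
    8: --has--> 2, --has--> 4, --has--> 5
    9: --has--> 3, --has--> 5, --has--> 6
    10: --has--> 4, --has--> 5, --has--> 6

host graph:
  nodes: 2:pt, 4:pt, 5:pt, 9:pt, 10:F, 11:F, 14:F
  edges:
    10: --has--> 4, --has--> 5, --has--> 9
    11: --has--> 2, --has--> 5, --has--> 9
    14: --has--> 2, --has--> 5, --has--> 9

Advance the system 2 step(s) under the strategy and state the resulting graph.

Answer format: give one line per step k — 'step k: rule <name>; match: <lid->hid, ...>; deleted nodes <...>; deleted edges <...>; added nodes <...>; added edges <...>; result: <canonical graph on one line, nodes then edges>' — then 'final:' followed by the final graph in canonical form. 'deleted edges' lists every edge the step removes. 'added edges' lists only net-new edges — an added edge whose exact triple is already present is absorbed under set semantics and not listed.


step 1: rule r1; match: 0->10, 1->4, 2->5, 3->9; deleted nodes 10; deleted edges (10,4,has); (10,5,has); (10,9,has); added nodes 15, 16, 17, 18, 19, 20, 21; added edges (18,4,has); (18,15,has); (18,17,has); (19,5,has); (19,15,has); (19,16,has); (20,9,has); (20,16,has); (20,17,has); (21,15,has); (21,16,has); (21,17,has); result: nodes: 2:pt, 4:pt, 5:pt, 9:pt, 11:F, 14:F, 15:pt, 16:pt, 17:pt, 18:F, 19:F, 20:F, 21:F edges: (11,2,has); (11,5,has); (11,9,has); (14,2,has); (14,5,has); (14,9,has); (18,4,has); (18,15,has); (18,17,has); (19,5,has); (19,15,has); (19,16,has); (20,9,has); (20,16,has); (20,17,has); (21,15,has); (21,16,has); (21,17,has)
step 2: rule r1; match: 0->11, 1->2, 2->5, 3->9; deleted nodes 11; deleted edges (11,2,has); (11,5,has); (11,9,has); added nodes 22, 23, 24, 25, 26, 27, 28; added edges (25,2,has); (25,22,has); (25,24,has); (26,5,has); (26,22,has); (26,23,has); (27,9,has); (27,23,has); (27,24,has); (28,22,has); (28,23,has); (28,24,has); result: nodes: 2:pt, 4:pt, 5:pt, 9:pt, 14:F, 15:pt, 16:pt, 17:pt, 18:F, 19:F, 20:F, 21:F, 22:pt, 23:pt, 24:pt, 25:F, 26:F, 27:F, 28:F edges: (14,2,has); (14,5,has); (14,9,has); (18,4,has); (18,15,has); (18,17,has); (19,5,has); (19,15,has); (19,16,has); (20,9,has); (20,16,has); (20,17,has); (21,15,has); (21,16,has); (21,17,has); (25,2,has); (25,22,has); (25,24,has); (26,5,has); (26,22,has); (26,23,has); (27,9,has); (27,23,has); (27,24,has); (28,22,has); (28,23,has); (28,24,has)
final:
nodes: 2:pt, 4:pt, 5:pt, 9:pt, 14:F, 15:pt, 16:pt, 17:pt, 18:F, 19:F, 20:F, 21:F, 22:pt, 23:pt, 24:pt, 25:F, 26:F, 27:F, 28:F
edges: (14,2,has); (14,5,has); (14,9,has); (18,4,has); (18,15,has); (18,17,has); (19,5,has); (19,15,has); (19,16,has); (20,9,has); (20,16,has); (20,17,has); (21,15,has); (21,16,has); (21,17,has); (25,2,has); (25,22,has); (25,24,has); (26,5,has); (26,22,has); (26,23,has); (27,9,has); (27,23,has); (27,24,has); (28,22,has); (28,23,has); (28,24,has)


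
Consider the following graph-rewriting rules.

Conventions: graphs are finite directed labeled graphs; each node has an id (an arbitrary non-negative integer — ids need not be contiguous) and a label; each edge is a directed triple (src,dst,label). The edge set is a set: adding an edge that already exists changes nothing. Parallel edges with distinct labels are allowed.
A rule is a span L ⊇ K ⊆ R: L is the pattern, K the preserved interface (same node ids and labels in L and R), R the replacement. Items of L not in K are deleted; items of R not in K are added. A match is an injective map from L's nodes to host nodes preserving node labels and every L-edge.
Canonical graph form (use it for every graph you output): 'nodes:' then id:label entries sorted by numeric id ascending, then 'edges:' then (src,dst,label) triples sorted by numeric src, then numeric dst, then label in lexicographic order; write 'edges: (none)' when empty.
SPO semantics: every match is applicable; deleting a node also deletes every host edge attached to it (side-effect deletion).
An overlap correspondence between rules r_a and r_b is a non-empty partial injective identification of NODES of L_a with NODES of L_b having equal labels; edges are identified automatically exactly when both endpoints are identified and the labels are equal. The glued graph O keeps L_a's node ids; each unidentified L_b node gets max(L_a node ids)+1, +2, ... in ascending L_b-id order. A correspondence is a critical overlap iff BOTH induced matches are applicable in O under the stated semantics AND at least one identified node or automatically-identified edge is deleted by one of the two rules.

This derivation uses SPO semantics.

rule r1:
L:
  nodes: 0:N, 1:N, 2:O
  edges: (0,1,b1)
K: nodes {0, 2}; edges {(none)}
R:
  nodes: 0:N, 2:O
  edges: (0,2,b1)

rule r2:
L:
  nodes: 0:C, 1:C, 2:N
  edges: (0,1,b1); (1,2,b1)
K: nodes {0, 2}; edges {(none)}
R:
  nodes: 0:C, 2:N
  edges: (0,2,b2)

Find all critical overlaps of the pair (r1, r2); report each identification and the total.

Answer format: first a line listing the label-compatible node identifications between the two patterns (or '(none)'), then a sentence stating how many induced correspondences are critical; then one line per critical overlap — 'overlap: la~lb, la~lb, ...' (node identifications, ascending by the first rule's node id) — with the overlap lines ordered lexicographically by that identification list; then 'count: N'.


label-compatible node identifications between L(r1) and L(r2): 0~2, 1~2
1 of the induced correspondences is a critical overlap of r1 and r2.
overlap: 1~2
count: 1


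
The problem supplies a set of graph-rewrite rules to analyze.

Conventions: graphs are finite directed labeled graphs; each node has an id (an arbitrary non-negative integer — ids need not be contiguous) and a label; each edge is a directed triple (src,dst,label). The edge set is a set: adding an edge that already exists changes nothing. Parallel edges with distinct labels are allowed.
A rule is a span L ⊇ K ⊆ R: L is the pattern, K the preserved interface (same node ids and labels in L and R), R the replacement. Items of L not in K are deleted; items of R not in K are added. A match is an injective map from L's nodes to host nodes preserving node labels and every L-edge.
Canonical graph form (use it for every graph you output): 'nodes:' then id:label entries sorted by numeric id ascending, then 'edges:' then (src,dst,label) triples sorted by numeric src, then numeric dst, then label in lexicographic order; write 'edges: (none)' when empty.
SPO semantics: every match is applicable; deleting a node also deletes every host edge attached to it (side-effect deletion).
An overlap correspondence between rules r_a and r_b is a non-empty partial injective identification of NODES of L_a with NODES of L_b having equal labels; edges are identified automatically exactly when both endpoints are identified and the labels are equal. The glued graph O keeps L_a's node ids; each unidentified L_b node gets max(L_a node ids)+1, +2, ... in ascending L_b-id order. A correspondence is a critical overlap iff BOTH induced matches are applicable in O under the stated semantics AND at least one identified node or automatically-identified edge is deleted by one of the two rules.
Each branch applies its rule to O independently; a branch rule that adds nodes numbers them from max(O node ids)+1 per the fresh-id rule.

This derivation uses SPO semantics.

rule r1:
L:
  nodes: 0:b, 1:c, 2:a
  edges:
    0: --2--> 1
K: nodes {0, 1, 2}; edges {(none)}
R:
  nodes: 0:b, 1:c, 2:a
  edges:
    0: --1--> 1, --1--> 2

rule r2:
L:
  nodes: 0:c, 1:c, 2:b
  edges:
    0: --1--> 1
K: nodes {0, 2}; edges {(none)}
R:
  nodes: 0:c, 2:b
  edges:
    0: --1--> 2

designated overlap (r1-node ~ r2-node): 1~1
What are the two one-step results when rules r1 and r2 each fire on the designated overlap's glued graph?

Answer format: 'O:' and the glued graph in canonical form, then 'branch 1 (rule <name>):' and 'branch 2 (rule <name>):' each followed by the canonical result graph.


O:
nodes: 0:b, 1:c, 2:a, 3:c, 4:b
edges: (0,1,2); (3,1,1)
branch 1 (rule r1):
nodes: 0:b, 1:c, 2:a, 3:c, 4:b
edges: (0,1,1); (0,2,1); (3,1,1)
branch 2 (rule r2):
nodes: 0:b, 2:a, 3:c, 4:b
edges: (3,4,1)


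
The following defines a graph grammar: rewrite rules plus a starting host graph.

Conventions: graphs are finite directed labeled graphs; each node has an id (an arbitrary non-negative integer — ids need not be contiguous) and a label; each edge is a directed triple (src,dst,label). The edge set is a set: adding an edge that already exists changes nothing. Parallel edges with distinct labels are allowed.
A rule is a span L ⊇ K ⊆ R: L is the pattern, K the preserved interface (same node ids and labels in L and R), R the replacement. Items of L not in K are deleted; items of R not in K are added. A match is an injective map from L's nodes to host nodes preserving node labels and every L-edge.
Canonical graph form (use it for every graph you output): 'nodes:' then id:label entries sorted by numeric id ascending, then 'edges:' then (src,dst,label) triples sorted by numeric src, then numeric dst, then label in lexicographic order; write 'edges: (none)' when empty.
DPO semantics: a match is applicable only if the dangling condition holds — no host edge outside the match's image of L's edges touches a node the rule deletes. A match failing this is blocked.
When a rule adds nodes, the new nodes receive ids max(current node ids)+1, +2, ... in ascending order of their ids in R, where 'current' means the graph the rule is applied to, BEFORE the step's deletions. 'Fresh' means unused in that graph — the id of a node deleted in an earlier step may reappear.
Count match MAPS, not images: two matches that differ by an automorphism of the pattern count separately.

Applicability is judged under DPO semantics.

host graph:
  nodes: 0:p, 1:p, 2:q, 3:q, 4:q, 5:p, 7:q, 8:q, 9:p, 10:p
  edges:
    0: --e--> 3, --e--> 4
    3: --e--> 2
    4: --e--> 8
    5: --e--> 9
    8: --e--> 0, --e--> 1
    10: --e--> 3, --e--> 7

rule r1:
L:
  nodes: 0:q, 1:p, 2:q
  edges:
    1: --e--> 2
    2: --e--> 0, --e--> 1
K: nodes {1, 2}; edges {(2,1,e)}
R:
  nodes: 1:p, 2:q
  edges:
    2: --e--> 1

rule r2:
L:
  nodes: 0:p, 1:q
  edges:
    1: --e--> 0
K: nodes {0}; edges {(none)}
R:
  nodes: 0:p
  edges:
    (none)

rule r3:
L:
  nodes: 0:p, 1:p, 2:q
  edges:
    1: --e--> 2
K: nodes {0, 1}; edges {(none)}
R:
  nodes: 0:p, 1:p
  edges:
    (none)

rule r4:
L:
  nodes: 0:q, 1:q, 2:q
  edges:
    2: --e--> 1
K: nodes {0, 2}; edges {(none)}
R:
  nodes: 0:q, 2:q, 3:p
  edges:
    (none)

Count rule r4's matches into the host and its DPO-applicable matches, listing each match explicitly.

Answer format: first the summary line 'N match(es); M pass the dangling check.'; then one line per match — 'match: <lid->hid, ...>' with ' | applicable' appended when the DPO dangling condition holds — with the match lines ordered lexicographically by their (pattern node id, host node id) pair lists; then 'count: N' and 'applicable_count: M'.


6 match(es); 3 pass the dangling check.
match: 0->2, 1->8, 2->4
match: 0->3, 1->8, 2->4
match: 0->4, 1->2, 2->3 | applicable
match: 0->7, 1->2, 2->3 | applicable
match: 0->7, 1->8, 2->4
match: 0->8, 1->2, 2->3 | applicable
count: 6
applicable_count: 3


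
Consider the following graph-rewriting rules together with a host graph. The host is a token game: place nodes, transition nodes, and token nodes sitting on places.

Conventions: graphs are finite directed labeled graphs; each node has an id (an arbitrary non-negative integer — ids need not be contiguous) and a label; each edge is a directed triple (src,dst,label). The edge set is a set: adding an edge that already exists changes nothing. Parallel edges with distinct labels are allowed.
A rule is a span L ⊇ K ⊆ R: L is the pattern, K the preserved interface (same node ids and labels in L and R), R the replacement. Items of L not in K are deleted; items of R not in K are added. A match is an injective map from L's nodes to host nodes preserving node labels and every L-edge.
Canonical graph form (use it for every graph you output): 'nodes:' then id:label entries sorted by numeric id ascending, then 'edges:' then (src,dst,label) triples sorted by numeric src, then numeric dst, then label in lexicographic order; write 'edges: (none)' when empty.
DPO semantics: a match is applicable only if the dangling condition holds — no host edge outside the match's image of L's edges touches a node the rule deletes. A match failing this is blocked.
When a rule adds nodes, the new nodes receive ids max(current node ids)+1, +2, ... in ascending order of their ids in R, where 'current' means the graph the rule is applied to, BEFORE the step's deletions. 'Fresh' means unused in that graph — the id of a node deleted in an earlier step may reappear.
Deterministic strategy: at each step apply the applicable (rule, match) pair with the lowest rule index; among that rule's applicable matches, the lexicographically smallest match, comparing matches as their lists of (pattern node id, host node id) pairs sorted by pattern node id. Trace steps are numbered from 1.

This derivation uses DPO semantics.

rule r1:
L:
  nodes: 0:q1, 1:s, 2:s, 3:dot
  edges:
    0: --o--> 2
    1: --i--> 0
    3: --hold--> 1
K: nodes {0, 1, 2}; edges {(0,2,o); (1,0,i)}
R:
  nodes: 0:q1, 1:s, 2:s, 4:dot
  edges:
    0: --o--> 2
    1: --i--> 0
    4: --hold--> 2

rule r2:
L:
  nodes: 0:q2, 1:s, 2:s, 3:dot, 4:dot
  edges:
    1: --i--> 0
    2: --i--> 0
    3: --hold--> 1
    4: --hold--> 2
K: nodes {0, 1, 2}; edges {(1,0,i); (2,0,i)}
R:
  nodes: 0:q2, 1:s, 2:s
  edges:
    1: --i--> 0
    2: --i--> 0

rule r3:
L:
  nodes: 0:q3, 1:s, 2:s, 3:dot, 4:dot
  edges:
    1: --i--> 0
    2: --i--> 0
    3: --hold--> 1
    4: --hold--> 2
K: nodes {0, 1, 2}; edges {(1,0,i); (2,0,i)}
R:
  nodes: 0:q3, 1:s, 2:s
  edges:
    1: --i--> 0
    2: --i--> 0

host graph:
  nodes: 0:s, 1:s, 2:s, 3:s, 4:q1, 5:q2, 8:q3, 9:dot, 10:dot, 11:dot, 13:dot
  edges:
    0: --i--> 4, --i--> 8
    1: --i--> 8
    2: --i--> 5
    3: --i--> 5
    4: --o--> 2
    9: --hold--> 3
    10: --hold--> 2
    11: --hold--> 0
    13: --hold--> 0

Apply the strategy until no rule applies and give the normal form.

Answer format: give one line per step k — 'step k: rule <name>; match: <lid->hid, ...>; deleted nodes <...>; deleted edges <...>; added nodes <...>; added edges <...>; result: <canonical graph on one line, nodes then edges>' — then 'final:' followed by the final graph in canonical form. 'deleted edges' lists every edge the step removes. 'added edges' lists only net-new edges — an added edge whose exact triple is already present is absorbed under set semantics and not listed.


step 1: rule r1; match: 0->4, 1->0, 2->2, 3->11; deleted nodes 11; deleted edges (11,0,hold); added nodes 14; added edges (14,2,hold); result: nodes: 0:s, 1:s, 2:s, 3:s, 4:q1, 5:q2, 8:q3, 9:dot, 10:dot, 13:dot, 14:dot edges: (0,4,i); (0,8,i); (1,8,i); (2,5,i); (3,5,i); (4,2,o); (9,3,hold); (10,2,hold); (13,0,hold); (14,2,hold)
step 2: rule r1; match: 0->4, 1->0, 2->2, 3->13; deleted nodes 13; deleted edges (13,0,hold); added nodes 15; added edges (15,2,hold); result: nodes: 0:s, 1:s, 2:s, 3:s, 4:q1, 5:q2, 8:q3, 9:dot, 10:dot, 14:dot, 15:dot edges: (0,4,i); (0,8,i); (1,8,i); (2,5,i); (3,5,i); (4,2,o); (9,3,hold); (10,2,hold); (14,2,hold); (15,2,hold)
step 3: rule r2; match: 0->5, 1->2, 2->3, 3->10, 4->9; deleted nodes 9, 10; deleted edges (9,3,hold); (10,2,hold); added nodes (none); added edges (none); result: nodes: 0:s, 1:s, 2:s, 3:s, 4:q1, 5:q2, 8:q3, 14:dot, 15:dot edges: (0,4,i); (0,8,i); (1,8,i); (2,5,i); (3,5,i); (4,2,o); (14,2,hold); (15,2,hold)
final:
nodes: 0:s, 1:s, 2:s, 3:s, 4:q1, 5:q2, 8:q3, 14:dot, 15:dot
edges: (0,4,i); (0,8,i); (1,8,i); (2,5,i); (3,5,i); (4,2,o); (14,2,hold); (15,2,hold)


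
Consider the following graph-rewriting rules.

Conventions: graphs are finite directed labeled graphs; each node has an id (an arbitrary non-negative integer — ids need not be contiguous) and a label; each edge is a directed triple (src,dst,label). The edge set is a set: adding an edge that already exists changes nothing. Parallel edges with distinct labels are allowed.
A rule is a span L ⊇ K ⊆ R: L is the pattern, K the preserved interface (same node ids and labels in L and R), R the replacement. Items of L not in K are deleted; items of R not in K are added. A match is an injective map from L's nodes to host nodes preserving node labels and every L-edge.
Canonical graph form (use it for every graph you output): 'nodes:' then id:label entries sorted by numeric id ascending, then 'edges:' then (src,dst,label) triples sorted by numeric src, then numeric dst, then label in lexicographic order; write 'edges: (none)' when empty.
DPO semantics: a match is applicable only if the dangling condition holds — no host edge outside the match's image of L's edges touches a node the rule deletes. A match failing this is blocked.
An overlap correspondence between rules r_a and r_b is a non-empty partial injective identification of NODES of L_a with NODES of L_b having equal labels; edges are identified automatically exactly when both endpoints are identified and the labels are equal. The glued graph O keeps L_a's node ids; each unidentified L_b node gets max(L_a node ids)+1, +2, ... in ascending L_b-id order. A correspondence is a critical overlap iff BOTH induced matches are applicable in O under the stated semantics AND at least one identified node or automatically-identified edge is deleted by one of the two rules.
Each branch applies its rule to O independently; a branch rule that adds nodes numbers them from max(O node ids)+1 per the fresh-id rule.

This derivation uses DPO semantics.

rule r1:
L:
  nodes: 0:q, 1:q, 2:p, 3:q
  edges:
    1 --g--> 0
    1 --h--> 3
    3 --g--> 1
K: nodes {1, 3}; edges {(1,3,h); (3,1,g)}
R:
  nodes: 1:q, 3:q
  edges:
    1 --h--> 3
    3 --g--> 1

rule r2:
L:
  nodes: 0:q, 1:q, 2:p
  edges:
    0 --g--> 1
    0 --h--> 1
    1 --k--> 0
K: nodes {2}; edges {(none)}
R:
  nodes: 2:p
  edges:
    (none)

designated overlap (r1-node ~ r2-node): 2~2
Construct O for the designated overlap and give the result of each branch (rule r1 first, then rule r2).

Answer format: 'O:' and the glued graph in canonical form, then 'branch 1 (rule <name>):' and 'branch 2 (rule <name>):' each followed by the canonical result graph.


O:
nodes: 0:q, 1:q, 2:p, 3:q, 4:q, 5:q
edges: (1,0,g); (1,3,h); (3,1,g); (4,5,g); (4,5,h); (5,4,k)
branch 1 (rule r1):
nodes: 1:q, 3:q, 4:q, 5:q
edges: (1,3,h); (3,1,g); (4,5,g); (4,5,h); (5,4,k)
branch 2 (rule r2):
nodes: 0:q, 1:q, 2:p, 3:q
edges: (1,0,g); (1,3,h); (3,1,g)


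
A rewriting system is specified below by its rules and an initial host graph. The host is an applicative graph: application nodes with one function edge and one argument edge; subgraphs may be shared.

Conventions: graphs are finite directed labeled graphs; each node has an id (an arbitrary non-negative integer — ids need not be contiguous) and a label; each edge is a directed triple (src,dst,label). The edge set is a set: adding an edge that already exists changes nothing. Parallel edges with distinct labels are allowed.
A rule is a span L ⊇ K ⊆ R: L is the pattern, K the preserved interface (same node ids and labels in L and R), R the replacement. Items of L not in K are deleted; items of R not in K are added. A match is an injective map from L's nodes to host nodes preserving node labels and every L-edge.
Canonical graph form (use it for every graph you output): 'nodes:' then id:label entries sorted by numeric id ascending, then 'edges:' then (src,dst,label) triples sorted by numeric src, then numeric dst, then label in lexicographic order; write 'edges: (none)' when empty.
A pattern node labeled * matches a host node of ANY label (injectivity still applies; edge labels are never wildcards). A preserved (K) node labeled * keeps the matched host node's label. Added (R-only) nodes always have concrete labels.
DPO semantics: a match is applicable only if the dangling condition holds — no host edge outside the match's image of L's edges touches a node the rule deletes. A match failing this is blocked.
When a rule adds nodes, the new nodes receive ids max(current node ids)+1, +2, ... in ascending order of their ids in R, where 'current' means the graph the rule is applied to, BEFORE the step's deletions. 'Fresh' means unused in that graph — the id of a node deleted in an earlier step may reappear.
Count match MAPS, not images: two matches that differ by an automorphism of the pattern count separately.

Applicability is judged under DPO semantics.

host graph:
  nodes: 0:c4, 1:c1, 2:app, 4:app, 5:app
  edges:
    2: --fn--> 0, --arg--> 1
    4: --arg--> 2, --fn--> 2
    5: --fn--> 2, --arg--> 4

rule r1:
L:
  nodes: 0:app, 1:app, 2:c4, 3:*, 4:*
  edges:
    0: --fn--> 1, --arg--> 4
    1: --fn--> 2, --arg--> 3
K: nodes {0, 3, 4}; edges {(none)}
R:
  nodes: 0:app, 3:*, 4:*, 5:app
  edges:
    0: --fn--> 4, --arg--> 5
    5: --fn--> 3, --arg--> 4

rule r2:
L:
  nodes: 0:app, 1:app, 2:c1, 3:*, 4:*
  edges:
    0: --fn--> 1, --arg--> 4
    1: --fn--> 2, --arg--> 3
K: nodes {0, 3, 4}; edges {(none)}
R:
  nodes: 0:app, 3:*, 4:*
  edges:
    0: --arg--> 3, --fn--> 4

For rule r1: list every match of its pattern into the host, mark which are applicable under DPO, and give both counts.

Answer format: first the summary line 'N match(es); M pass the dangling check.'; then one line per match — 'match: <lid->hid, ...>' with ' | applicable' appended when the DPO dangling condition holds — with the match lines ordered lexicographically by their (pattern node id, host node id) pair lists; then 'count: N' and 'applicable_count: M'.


1 match(es); 0 pass the dangling check.
match: 0->5, 1->2, 2->0, 3->1, 4->4
count: 1
applicable_count: 0


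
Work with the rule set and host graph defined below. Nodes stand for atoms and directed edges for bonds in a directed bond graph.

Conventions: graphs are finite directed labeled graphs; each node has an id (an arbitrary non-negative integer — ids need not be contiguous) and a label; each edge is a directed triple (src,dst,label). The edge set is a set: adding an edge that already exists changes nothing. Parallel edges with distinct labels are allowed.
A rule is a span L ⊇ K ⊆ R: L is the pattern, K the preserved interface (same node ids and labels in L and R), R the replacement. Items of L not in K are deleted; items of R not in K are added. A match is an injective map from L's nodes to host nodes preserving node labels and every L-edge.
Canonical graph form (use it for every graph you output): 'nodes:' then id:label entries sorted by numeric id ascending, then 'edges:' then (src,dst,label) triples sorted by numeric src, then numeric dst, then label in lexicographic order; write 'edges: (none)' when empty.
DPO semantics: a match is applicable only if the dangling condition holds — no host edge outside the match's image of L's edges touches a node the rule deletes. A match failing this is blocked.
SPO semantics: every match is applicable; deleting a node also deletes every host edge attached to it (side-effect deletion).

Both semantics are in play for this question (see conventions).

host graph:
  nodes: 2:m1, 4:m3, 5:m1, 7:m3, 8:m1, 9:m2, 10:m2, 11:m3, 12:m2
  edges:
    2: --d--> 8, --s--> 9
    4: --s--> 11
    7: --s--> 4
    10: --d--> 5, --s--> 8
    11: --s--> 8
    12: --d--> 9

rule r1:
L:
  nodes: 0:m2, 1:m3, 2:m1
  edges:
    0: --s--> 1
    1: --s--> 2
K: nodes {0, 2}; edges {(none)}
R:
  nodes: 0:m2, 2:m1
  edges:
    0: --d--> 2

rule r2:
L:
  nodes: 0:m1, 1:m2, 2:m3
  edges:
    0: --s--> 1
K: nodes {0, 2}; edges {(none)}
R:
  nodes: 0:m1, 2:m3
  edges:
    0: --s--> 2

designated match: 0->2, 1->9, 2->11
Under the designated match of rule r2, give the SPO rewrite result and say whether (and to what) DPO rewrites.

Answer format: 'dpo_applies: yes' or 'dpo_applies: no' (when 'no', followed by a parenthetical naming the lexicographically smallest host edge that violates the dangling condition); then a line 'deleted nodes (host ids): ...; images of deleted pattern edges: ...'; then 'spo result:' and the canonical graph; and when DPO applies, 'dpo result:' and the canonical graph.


dpo_applies: no
(the rule deletes node 9, which keeps host edge (12,9,d) outside the match image — the dangling condition fails, DPO blocks; SPO proceeds and side-deletes such edges)
deleted nodes (host ids): 9; images of deleted pattern edges: (2,9,s)
spo result:
nodes: 2:m1, 4:m3, 5:m1, 7:m3, 8:m1, 10:m2, 11:m3, 12:m2
edges: (2,8,d); (2,11,s); (4,11,s); (7,4,s); (10,5,d); (10,8,s); (11,8,s)


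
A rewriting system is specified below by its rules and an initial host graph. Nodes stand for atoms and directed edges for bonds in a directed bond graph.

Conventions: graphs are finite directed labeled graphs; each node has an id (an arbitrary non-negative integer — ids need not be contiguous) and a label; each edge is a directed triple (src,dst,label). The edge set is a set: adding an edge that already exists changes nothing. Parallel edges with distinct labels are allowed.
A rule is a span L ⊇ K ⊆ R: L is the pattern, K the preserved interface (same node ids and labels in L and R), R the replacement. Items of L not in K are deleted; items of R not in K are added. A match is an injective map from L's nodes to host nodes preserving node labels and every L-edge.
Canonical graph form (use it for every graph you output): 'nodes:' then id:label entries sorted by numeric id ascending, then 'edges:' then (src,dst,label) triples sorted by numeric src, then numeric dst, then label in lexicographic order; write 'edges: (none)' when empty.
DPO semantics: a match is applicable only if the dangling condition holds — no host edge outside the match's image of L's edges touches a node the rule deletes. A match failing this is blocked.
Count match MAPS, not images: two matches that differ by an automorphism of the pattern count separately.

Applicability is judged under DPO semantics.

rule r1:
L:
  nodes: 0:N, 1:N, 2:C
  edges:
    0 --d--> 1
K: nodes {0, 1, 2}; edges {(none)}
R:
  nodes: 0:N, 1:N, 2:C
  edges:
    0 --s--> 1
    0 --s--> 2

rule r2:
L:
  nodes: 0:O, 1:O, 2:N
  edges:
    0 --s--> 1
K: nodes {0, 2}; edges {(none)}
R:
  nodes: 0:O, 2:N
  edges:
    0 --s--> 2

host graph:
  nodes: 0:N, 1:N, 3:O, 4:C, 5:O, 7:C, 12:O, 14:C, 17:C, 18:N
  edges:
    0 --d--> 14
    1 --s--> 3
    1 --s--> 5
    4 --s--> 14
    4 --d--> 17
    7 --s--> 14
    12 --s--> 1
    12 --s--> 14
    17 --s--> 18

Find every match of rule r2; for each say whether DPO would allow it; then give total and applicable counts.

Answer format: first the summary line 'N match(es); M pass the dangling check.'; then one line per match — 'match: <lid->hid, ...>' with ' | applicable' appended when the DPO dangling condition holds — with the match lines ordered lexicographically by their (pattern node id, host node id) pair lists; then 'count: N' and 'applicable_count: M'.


0 match(es); 0 pass the dangling check.
count: 0
applicable_count: 0


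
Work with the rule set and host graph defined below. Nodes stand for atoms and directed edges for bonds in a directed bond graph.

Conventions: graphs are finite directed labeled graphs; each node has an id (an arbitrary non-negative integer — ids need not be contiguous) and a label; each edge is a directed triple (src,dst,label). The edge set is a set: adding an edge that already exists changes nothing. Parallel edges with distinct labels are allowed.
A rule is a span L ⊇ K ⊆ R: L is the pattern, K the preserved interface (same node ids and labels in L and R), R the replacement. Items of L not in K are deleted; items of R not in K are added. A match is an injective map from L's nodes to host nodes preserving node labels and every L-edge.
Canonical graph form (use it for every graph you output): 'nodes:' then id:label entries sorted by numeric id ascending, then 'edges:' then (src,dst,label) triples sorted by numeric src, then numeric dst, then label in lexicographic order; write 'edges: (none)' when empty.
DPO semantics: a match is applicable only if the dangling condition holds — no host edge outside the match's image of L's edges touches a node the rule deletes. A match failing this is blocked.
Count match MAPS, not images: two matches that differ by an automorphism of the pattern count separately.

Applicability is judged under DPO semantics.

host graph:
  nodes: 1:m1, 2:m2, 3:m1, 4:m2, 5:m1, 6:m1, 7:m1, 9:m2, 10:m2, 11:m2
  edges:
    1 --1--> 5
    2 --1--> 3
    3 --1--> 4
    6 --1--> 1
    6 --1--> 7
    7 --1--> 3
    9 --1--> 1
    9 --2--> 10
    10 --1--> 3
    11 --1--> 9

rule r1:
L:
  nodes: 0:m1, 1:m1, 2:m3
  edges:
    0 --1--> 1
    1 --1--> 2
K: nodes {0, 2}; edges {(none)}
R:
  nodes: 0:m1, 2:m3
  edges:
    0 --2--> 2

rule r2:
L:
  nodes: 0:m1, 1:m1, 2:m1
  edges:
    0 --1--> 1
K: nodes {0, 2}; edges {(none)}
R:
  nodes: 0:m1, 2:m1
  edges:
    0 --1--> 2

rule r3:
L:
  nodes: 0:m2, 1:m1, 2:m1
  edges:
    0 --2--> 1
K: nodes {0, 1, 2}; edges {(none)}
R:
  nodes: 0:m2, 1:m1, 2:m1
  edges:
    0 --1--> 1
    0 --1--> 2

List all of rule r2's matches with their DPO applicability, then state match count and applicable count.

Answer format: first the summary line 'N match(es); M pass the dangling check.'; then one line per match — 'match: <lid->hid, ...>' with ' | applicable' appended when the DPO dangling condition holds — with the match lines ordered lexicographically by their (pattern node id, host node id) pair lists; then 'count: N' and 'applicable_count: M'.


12 match(es); 3 pass the dangling check.
match: 0->1, 1->5, 2->3 | applicable
match: 0->1, 1->5, 2->6 | applicable
match: 0->1, 1->5, 2->7 | applicable
match: 0->6, 1->1, 2->3
match: 0->6, 1->1, 2->5
match: 0->6, 1->1, 2->7
match: 0->6, 1->7, 2->1
match: 0->6, 1->7, 2->3
match: 0->6, 1->7, 2->5
match: 0->7, 1->3, 2->1
match: 0->7, 1->3, 2->5
match: 0->7, 1->3, 2->6
count: 12
applicable_count: 3
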